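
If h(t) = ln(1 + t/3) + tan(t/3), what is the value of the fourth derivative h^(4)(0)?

-2/27

Combine the two series term by term.
From the series, [t^4] h = -1/324; multiply by 4! = 24 to get -2/27.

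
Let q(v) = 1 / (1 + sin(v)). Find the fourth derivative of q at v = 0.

Write 1/(1+u) = 1 - u + u^2 - u^3 + ... and substitute the series for u.
From the series, [v^4] q = 2/3; multiply by 4! = 24 to get 16.

16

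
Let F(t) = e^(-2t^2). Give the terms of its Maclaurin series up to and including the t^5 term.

F(0) = 1
F′(0) = 0
F′′(0) = -4
F′′′(0) = 0
F^(4)(0) = 48
F^(5)(0) = 0
The Taylor polynomial is Σ F^(k)(0)/k! · t^k.

2*t^4 - 2*t^2 + 1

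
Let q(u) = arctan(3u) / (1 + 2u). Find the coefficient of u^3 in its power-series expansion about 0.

Expand each factor separately, then convolve coefficients.

3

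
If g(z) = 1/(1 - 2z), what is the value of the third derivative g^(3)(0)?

The coefficient of z^3 in the expansion is 8, so g′′′(0) = 3! * (8) = 48.

48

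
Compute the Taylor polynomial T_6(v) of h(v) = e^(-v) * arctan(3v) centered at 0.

-377*v^6/8 + 1769*v^5/40 + 17*v^4/2 - 15*v^3/2 - 3*v^2 + 3*v

Expand each factor separately, then convolve coefficients.
h(0) = 0
h′(0) = 3
h′′(0) = -6
h′′′(0) = -45
h^(4)(0) = 204
h^(5)(0) = 5307
h^(6)(0) = -33930
The Taylor polynomial is Σ h^(k)(0)/k! · v^k.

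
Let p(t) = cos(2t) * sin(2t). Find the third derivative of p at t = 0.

Multiply the two series term by term and collect like powers.
From the series, [t^3] p = -16/3; multiply by 3! = 6 to get -32.

-32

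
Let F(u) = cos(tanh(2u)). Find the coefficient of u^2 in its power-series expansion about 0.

-2

Compose series: expand the inner function first, then feed it into the outer expansion.
[u^0] = 1;  [u^1] = 0;  [u^2] = -2.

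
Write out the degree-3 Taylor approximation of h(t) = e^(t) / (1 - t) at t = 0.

8*t^3/3 + 5*t^2/2 + 2*t + 1

Expand each factor separately, then convolve coefficients.
[t^0] = 1;  [t^1] = 2;  [t^2] = 5/2;  [t^3] = 8/3.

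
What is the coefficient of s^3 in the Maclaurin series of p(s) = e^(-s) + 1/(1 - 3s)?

161/6

Add the two expansions coefficient-wise.
p(0) = 2
p′(0) = 2
p′′(0) = 19
p′′′(0) = 161
The Taylor polynomial is Σ p^(k)(0)/k! · s^k.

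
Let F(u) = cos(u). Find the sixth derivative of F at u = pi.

1

The coefficient of (u - pi)^6 in the expansion is 1/720, so F^(6)(pi) = 6! * (1/720) = 1.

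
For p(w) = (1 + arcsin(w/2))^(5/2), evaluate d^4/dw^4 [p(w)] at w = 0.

225/256

Substitute the inner expansion into the outer series and collect powers.
The coefficient of w^4 in the expansion is 75/2048, so p^(4)(0) = 4! * (75/2048) = 225/256.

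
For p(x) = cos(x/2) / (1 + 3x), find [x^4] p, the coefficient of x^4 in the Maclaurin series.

30673/384

Take the Cauchy product of the two expansions.
[x^0] = 1;  [x^1] = -3;  [x^2] = 71/8;  [x^3] = -213/8;  [x^4] = 30673/384.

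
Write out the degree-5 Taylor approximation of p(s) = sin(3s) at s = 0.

81*s^5/40 - 9*s^3/2 + 3*s

p(0) = 0
p′(0) = 3
p′′(0) = 0
p′′′(0) = -27
p^(4)(0) = 0
p^(5)(0) = 243
Dividing each by k! gives the coefficients c_0, ..., c_5.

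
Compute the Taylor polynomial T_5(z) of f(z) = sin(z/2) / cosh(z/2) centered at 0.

3*z^5/320 - z^3/12 + z/2

Divide the numerator series by the denominator series (power-series long division).
f(0) = 0
f′(0) = 1/2
f′′(0) = 0
f′′′(0) = -1/2
f^(4)(0) = 0
f^(5)(0) = 9/8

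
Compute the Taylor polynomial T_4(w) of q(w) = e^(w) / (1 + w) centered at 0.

Expand each factor separately, then convolve coefficients.
q(0) = 1
q′(0) = 0
q′′(0) = 1
q′′′(0) = -2
q^(4)(0) = 9
Dividing each by k! gives the coefficients c_0, ..., c_4.

3*w^4/8 - w^3/3 + w^2/2 + 1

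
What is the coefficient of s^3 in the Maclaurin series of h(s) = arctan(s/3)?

-1/81

h(0) = 0
h′(0) = 1/3
h′′(0) = 0
h′′′(0) = -2/27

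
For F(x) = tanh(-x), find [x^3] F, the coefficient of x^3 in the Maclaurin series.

Apply the Taylor formula c_k = f^(k)(a)/k!.
So c_3 = F′′′(0)/3! = 1/3.

1/3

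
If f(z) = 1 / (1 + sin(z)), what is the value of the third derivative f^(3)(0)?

Use the geometric series for the reciprocal, then substitute.
The coefficient of z^3 in the expansion is -5/6, so f′′′(0) = 3! * (-5/6) = -5.

-5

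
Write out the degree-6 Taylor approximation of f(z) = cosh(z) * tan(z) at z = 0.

41*z^5/120 + 5*z^3/6 + z

Write out both Maclaurin series and multiply, keeping only the needed powers.
f(0) = 0
f′(0) = 1
f′′(0) = 0
f′′′(0) = 5
f^(4)(0) = 0
f^(5)(0) = 41
f^(6)(0) = 0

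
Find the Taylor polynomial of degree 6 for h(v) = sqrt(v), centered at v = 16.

-21*(v - 16)^6/4294967296 + 7*(v - 16)^5/67108864 - 5*(v - 16)^4/2097152 + (v - 16)^3/16384 - (v - 16)^2/512 + (v - 16)/8 + 4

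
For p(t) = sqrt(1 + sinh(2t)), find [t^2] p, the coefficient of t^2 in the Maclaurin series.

-1/2

Substitute the inner expansion into the outer series and collect powers.
p(0) = 1
p′(0) = 1
p′′(0) = -1
The Taylor polynomial is Σ p^(k)(0)/k! · t^k.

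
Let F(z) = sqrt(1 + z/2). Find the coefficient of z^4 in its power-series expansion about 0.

c_4 = F^(4)(0)/4! = -5/2048.

-5/2048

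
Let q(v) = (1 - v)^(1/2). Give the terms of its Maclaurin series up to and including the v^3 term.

-v^3/16 - v^2/8 - v/2 + 1

Compute the successive derivatives at the expansion point and divide by k!.
q(0) = 1
q′(0) = -1/2
q′′(0) = -1/4
q′′′(0) = -3/8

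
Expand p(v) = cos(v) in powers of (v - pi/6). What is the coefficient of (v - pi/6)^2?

-sqrt(3)/4

[(v - pi/6)^0] = sqrt(3)/2;  [(v - pi/6)^1] = -1/2;  [(v - pi/6)^2] = -sqrt(3)/4.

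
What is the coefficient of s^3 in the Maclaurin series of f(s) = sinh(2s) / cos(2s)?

Write the quotient as an unknown series and match coefficients against numerator = denominator · series.
So c_3 = f′′′(0)/3! = 16/3.

16/3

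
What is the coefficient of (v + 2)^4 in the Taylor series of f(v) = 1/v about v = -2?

-1/32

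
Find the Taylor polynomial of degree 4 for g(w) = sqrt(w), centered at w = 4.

g(4) = 2
g′(4) = 1/4
g′′(4) = -1/32
g′′′(4) = 3/256
g^(4)(4) = -15/2048
Dividing each by k! gives the coefficients c_0, ..., c_4.

-5*(w - 4)^4/16384 + (w - 4)^3/512 - (w - 4)^2/64 + (w - 4)/4 + 2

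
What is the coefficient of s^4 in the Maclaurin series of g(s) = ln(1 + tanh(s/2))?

Plug the Maclaurin series of the inner function into that of the outer and collect terms.
g(0) = 0
g′(0) = 1/2
g′′(0) = -1/4
g′′′(0) = 0
g^(4)(0) = 1/8

1/192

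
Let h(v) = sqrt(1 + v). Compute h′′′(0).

The coefficient of v^3 in the expansion is 1/16, so h′′′(0) = 3! * (1/16) = 3/8.

3/8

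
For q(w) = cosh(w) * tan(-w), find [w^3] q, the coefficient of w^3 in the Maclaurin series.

Take the Cauchy product of the two expansions.

-5/6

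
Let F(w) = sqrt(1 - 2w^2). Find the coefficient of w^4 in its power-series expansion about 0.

-1/2

F(0) = 1
F′(0) = 0
F′′(0) = -2
F′′′(0) = 0
F^(4)(0) = -12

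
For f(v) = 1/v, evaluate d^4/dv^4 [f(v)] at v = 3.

8/81

The coefficient of (v - 3)^4 in the expansion is 1/243, so f^(4)(3) = 4! * (1/243) = 8/81.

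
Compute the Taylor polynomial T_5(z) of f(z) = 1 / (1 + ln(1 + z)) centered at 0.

-347*z^5/60 + 11*z^4/3 - 7*z^3/3 + 3*z^2/2 - z + 1

Write 1/(1+u) = 1 - u + u^2 - u^3 + ... and substitute the series for u.
[z^0] = 1;  [z^1] = -1;  [z^2] = 3/2;  [z^3] = -7/3;  [z^4] = 11/3;  [z^5] = -347/60.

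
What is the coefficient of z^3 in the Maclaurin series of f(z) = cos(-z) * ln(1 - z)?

1/6

Expand each factor separately, then convolve coefficients.
f(0) = 0
f′(0) = -1
f′′(0) = -1
f′′′(0) = 1
So c_3 = f′′′(0)/3! = 1/6.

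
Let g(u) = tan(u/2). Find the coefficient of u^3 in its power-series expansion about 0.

Compute the successive derivatives at the expansion point and divide by k!.

1/24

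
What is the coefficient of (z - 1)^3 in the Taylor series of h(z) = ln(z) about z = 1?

Compute the successive derivatives at the expansion point and divide by k!.
h(1) = 0
h′(1) = 1
h′′(1) = -1
h′′′(1) = 2
Then c_k = h^(k)(1)/k! gives each Taylor coefficient.

1/3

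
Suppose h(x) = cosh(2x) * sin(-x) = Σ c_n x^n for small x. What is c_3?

-11/6

Write out both Maclaurin series and multiply, keeping only the needed powers.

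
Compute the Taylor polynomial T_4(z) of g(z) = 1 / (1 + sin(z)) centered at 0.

Expand as Σ (-1)^k u^k with u equal to the inner function's series.
g(0) = 1
g′(0) = -1
g′′(0) = 2
g′′′(0) = -5
g^(4)(0) = 16
Then c_k = g^(k)(0)/k! gives each Taylor coefficient.

2*z^4/3 - 5*z^3/6 + z^2 - z + 1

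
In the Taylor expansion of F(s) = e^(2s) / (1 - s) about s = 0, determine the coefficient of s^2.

Expand 1/(denominator) as a geometric series and multiply by the numerator's series.
F(0) = 1
F′(0) = 3
F′′(0) = 10

5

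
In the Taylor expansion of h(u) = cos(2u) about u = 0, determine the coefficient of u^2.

Use the known series and substitute for the argument.
h(0) = 1
h′(0) = 0
h′′(0) = -4

-2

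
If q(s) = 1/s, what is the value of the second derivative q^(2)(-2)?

From the series, [(s + 2)^2] q = -1/8; multiply by 2! = 2 to get -1/4.

-1/4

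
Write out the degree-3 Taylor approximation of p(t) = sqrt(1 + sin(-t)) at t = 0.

Let u equal the inner series; expand the outer function in u and truncate.
p(0) = 1
p′(0) = -1/2
p′′(0) = -1/4
p′′′(0) = 1/8

t^3/48 - t^2/8 - t/2 + 1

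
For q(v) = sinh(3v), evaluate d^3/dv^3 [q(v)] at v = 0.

27

Compute the successive derivatives at the expansion point and divide by k!.
From the series, [v^3] q = 9/2; multiply by 3! = 6 to get 27.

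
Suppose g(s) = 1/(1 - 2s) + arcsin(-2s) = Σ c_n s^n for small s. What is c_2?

4

Add the two expansions coefficient-wise.
So c_2 = g′′(0)/2! = 4.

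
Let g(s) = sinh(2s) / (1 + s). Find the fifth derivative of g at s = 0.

Expand each factor separately, then convolve coefficients.
From the series, [s^5] g = 18/5; multiply by 5! = 120 to get 432.

432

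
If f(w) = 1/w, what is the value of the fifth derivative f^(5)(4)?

-15/512

Apply the Taylor formula c_k = f^(k)(a)/k!.
From the series, [(w - 4)^5] f = -1/4096; multiply by 5! = 120 to get -15/512.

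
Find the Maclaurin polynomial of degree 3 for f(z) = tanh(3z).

f(0) = 0
f′(0) = 3
f′′(0) = 0
f′′′(0) = -54

-9*z^3 + 3*z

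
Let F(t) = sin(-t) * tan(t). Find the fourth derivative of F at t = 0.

Take the Cauchy product of the two expansions.
The coefficient of t^4 in the expansion is -1/6, so F^(4)(0) = 4! * (-1/6) = -4.

-4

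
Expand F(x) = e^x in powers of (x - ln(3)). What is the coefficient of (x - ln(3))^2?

Apply the Taylor formula c_k = f^(k)(a)/k!.
[(x - ln(3))^0] = 3;  [(x - ln(3))^1] = 3;  [(x - ln(3))^2] = 3/2.
So c_2 = F′′(ln(3))/2! = 3/2.

3/2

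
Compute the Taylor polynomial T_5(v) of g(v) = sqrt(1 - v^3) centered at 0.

g(0) = 1
g′(0) = 0
g′′(0) = 0
g′′′(0) = -3
g^(4)(0) = 0
g^(5)(0) = 0
Dividing each by k! gives the coefficients c_0, ..., c_5.

1 - v^3/2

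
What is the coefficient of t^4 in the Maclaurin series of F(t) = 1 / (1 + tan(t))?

Use the geometric series for the reciprocal, then substitute.
[t^0] = 1;  [t^1] = -1;  [t^2] = 1;  [t^3] = -4/3;  [t^4] = 5/3.
So c_4 = F^(4)(0)/4! = 5/3.

5/3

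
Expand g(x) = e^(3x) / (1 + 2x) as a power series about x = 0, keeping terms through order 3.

Take the Cauchy product of the two expansions.

-x^3/2 + 5*x^2/2 + x + 1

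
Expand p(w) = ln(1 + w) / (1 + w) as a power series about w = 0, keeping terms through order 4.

-25*w^4/12 + 11*w^3/6 - 3*w^2/2 + w

Multiply the two series term by term and collect like powers.
p(0) = 0
p′(0) = 1
p′′(0) = -3
p′′′(0) = 11
p^(4)(0) = -50
The Taylor polynomial is Σ p^(k)(0)/k! · w^k.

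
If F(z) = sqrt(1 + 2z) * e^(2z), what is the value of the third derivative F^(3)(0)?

Expand each factor separately, then convolve coefficients.
The coefficient of z^3 in the expansion is 17/6, so F′′′(0) = 3! * (17/6) = 17.

17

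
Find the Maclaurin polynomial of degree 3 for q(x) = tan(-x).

-x^3/3 - x

Use the known series and substitute for the argument.
q(0) = 0
q′(0) = -1
q′′(0) = 0
q′′′(0) = -2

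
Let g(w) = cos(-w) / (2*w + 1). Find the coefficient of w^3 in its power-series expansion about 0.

-7

Use 1/(1 - r) = Σ r^k on the denominator, then take the Cauchy product.
[w^0] = 1;  [w^1] = -2;  [w^2] = 7/2;  [w^3] = -7.
So c_3 = g′′′(0)/3! = -7.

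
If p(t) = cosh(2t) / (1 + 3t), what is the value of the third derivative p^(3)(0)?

Take the Cauchy product of the two expansions.
The coefficient of t^3 in the expansion is -33, so p′′′(0) = 3! * (-33) = -198.

-198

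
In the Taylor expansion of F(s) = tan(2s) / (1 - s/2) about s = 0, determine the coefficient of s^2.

Take the Cauchy product of the two expansions.
[s^0] = 0;  [s^1] = 2;  [s^2] = 1.
So c_2 = F′′(0)/2! = 1.

1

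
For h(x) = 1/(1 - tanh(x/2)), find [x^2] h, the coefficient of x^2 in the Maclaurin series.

Plug the Maclaurin series of the inner function into that of the outer and collect terms.
h(0) = 1
h′(0) = 1/2
h′′(0) = 1/2
Then c_k = h^(k)(0)/k! gives each Taylor coefficient.

1/4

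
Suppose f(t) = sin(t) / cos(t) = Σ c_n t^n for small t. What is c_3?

1/3

Write the quotient as an unknown series and match coefficients against numerator = denominator · series.
[t^0] = 0;  [t^1] = 1;  [t^2] = 0;  [t^3] = 1/3.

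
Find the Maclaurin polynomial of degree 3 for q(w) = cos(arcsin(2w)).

Plug the Maclaurin series of the inner function into that of the outer and collect terms.

1 - 2*w^2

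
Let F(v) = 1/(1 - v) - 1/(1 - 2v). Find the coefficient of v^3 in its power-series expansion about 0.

Expand each term separately and add.
F(0) = 0
F′(0) = -1
F′′(0) = -6
F′′′(0) = -42

-7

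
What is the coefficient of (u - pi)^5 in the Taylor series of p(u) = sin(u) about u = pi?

-1/120

p(pi) = 0
p′(pi) = -1
p′′(pi) = 0
p′′′(pi) = 1
p^(4)(pi) = 0
p^(5)(pi) = -1
Dividing each by k! gives the coefficients c_0, ..., c_5.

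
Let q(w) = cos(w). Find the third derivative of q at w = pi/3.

sqrt(3)/2

From the series, [(w - pi/3)^3] q = sqrt(3)/12; multiply by 3! = 6 to get sqrt(3)/2.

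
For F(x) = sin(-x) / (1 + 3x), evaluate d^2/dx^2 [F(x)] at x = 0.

Multiply the two series term by term and collect like powers.
The coefficient of x^2 in the expansion is 3, so F′′(0) = 2! * (3) = 6.

6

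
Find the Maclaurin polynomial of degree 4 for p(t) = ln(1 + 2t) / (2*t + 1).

Expand 1/(denominator) as a geometric series and multiply by the numerator's series.
p(0) = 0
p′(0) = 2
p′′(0) = -12
p′′′(0) = 88
p^(4)(0) = -800

-100*t^4/3 + 44*t^3/3 - 6*t^2 + 2*t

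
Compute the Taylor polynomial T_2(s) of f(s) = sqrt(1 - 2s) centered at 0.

Use the known series and substitute for the argument.
f(0) = 1
f′(0) = -1
f′′(0) = -1
The Taylor polynomial is Σ f^(k)(0)/k! · s^k.

-s^2/2 - s + 1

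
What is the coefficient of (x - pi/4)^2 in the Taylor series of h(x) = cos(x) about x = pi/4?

h(pi/4) = sqrt(2)/2
h′(pi/4) = -sqrt(2)/2
h′′(pi/4) = -sqrt(2)/2
Dividing each by k! gives the coefficients c_0, ..., c_2.

-sqrt(2)/4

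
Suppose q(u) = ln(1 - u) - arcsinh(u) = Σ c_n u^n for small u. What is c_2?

Combine the two series term by term.

-1/2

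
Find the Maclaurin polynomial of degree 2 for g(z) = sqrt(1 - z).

g(0) = 1
g′(0) = -1/2
g′′(0) = -1/4
The Taylor polynomial is Σ g^(k)(0)/k! · z^k.

-z^2/8 - z/2 + 1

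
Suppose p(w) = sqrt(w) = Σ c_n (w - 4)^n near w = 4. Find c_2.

-1/64

Use the known series and substitute for the argument.
p(4) = 2
p′(4) = 1/4
p′′(4) = -1/32
So c_2 = p′′(4)/2! = -1/64.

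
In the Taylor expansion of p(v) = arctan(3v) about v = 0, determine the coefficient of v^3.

Apply the Taylor formula c_k = f^(k)(a)/k!.
[v^0] = 0;  [v^1] = 3;  [v^2] = 0;  [v^3] = -9.

-9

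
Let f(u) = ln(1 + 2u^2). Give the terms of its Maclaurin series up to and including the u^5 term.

f(0) = 0
f′(0) = 0
f′′(0) = 4
f′′′(0) = 0
f^(4)(0) = -48
f^(5)(0) = 0
The Taylor polynomial is Σ f^(k)(0)/k! · u^k.

-2*u^4 + 2*u^2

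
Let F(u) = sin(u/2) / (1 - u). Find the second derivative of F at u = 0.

Multiply the two series term by term and collect like powers.
The coefficient of u^2 in the expansion is 1/2, so F′′(0) = 2! * (1/2) = 1.

1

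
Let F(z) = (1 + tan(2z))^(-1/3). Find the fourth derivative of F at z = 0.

Compose series: expand the inner function first, then feed it into the outer expansion.
From the series, [z^4] F = 1136/243; multiply by 4! = 24 to get 9088/81.

9088/81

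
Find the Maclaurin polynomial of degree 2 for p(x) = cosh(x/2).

Apply the Taylor formula c_k = f^(k)(a)/k!.
[x^0] = 1;  [x^1] = 0;  [x^2] = 1/8.

x^2/8 + 1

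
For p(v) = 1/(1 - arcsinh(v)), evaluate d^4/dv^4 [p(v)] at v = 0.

16

Let u equal the inner series; expand the outer function in u and truncate.
From the series, [v^4] p = 2/3; multiply by 4! = 24 to get 16.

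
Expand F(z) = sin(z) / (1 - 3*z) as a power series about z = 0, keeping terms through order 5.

9541*z^5/120 + 53*z^4/2 + 53*z^3/6 + 3*z^2 + z

Expand 1/(denominator) as a geometric series and multiply by the numerator's series.
F(0) = 0
F′(0) = 1
F′′(0) = 6
F′′′(0) = 53
F^(4)(0) = 636
F^(5)(0) = 9541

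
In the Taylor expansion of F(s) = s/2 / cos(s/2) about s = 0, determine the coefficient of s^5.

5/768

Divide the numerator series by the denominator series (power-series long division).
F(0) = 0
F′(0) = 1/2
F′′(0) = 0
F′′′(0) = 3/8
F^(4)(0) = 0
F^(5)(0) = 25/32
The Taylor polynomial is Σ F^(k)(0)/k! · s^k.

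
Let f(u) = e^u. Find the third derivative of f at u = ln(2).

2

The coefficient of (u - ln(2))^3 in the expansion is 1/3, so f′′′(ln(2)) = 3! * (1/3) = 2.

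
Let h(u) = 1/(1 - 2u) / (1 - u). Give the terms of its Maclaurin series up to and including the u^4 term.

Write out both Maclaurin series and multiply, keeping only the needed powers.
h(0) = 1
h′(0) = 3
h′′(0) = 14
h′′′(0) = 90
h^(4)(0) = 744
Then c_k = h^(k)(0)/k! gives each Taylor coefficient.

31*u^4 + 15*u^3 + 7*u^2 + 3*u + 1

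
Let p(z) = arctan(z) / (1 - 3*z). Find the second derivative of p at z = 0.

Use 1/(1 - r) = Σ r^k on the denominator, then take the Cauchy product.
From the series, [z^2] p = 3; multiply by 2! = 2 to get 6.

6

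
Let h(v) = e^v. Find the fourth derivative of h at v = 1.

e

From the series, [(v - 1)^4] h = e/24; multiply by 4! = 24 to get e.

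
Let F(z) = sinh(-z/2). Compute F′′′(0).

-1/8

Use the known series and substitute for the argument.
From the series, [z^3] F = -1/48; multiply by 3! = 6 to get -1/8.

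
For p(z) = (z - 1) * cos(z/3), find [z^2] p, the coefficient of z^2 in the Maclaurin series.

1/18

Multiply each power in the prefactor through the base expansion.
[z^0] = -1;  [z^1] = 1;  [z^2] = 1/18.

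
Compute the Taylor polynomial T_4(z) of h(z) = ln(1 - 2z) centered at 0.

-4*z^4 - 8*z^3/3 - 2*z^2 - 2*z

[z^0] = 0;  [z^1] = -2;  [z^2] = -2;  [z^3] = -8/3;  [z^4] = -4.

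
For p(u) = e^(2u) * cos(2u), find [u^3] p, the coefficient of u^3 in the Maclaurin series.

-8/3

Write out both Maclaurin series and multiply, keeping only the needed powers.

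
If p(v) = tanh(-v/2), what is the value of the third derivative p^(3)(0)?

The coefficient of v^3 in the expansion is 1/24, so p′′′(0) = 3! * (1/24) = 1/4.

1/4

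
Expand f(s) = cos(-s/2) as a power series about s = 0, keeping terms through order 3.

1 - s^2/8

f(0) = 1
f′(0) = 0
f′′(0) = -1/4
f′′′(0) = 0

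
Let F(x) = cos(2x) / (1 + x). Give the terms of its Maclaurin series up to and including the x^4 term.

-x^4/3 + x^3 - x^2 - x + 1

Write out both Maclaurin series and multiply, keeping only the needed powers.
[x^0] = 1;  [x^1] = -1;  [x^2] = -1;  [x^3] = 1;  [x^4] = -1/3.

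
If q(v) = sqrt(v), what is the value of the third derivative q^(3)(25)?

3/25000

The coefficient of (v - 25)^3 in the expansion is 1/50000, so q′′′(25) = 3! * (1/50000) = 3/25000.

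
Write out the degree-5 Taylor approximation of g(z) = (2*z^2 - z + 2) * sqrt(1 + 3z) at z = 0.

1269*z^5/64 - 657*z^4/64 + 15*z^3/2 - 7*z^2/4 + 2*z + 2

Multiply each power in the prefactor through the base expansion.
g(0) = 2
g′(0) = 2
g′′(0) = -7/2
g′′′(0) = 45
g^(4)(0) = -1971/8
g^(5)(0) = 19035/8
Then c_k = g^(k)(0)/k! gives each Taylor coefficient.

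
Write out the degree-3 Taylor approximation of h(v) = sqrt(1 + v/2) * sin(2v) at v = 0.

-67*v^3/48 + v^2/2 + 2*v

Take the Cauchy product of the two expansions.
h(0) = 0
h′(0) = 2
h′′(0) = 1
h′′′(0) = -67/8
The Taylor polynomial is Σ h^(k)(0)/k! · v^k.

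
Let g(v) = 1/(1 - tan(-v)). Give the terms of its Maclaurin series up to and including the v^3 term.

Plug the Maclaurin series of the inner function into that of the outer and collect terms.
g(0) = 1
g′(0) = -1
g′′(0) = 2
g′′′(0) = -8
The Taylor polynomial is Σ g^(k)(0)/k! · v^k.

-4*v^3/3 + v^2 - v + 1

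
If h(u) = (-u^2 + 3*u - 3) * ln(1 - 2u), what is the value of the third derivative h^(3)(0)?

24

Shift and add copies of the series according to the polynomial's terms.
From the series, [u^3] h = 4; multiply by 3! = 6 to get 24.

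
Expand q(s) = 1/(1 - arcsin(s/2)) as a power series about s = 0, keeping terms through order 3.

Plug the Maclaurin series of the inner function into that of the outer and collect terms.
q(0) = 1
q′(0) = 1/2
q′′(0) = 1/2
q′′′(0) = 7/8
Then c_k = q^(k)(0)/k! gives each Taylor coefficient.

7*s^3/48 + s^2/4 + s/2 + 1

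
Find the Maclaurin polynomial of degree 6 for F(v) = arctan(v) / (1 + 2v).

Take the Cauchy product of the two expansions.
F(0) = 0
F′(0) = 1
F′′(0) = -4
F′′′(0) = 22
F^(4)(0) = -176
F^(5)(0) = 1784
F^(6)(0) = -21408

-446*v^6/15 + 223*v^5/15 - 22*v^4/3 + 11*v^3/3 - 2*v^2 + v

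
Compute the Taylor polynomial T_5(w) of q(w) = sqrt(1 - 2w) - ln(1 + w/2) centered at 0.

-141*w^5/160 - 39*w^4/64 - 13*w^3/24 - 3*w^2/8 - 3*w/2 + 1

Combine the two series term by term.
q(0) = 1
q′(0) = -3/2
q′′(0) = -3/4
q′′′(0) = -13/4
q^(4)(0) = -117/8
q^(5)(0) = -423/4
The Taylor polynomial is Σ q^(k)(0)/k! · w^k.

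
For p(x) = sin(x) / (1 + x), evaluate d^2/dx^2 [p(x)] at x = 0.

-2

Multiply the two series term by term and collect like powers.
The coefficient of x^2 in the expansion is -1, so p′′(0) = 2! * (-1) = -2.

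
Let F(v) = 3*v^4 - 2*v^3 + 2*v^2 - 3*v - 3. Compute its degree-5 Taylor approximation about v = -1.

3*(v + 1)^4 - 14*(v + 1)^3 + 26*(v + 1)^2 - 25*(v + 1) + 7

Apply the Taylor formula c_k = f^(k)(a)/k!.
[(v + 1)^0] = 7;  [(v + 1)^1] = -25;  [(v + 1)^2] = 26;  [(v + 1)^3] = -14;  [(v + 1)^4] = 3;  [(v + 1)^5] = 0.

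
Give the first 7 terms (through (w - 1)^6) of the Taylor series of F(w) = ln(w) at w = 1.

Use the known series and substitute for the argument.
F(1) = 0
F′(1) = 1
F′′(1) = -1
F′′′(1) = 2
F^(4)(1) = -6
F^(5)(1) = 24
F^(6)(1) = -120

-(w - 1)^6/6 + (w - 1)^5/5 - (w - 1)^4/4 + (w - 1)^3/3 - (w - 1)^2/2 + (w - 1)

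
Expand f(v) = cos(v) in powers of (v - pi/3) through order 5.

f(pi/3) = 1/2
f′(pi/3) = -sqrt(3)/2
f′′(pi/3) = -1/2
f′′′(pi/3) = sqrt(3)/2
f^(4)(pi/3) = 1/2
f^(5)(pi/3) = -sqrt(3)/2
Then c_k = f^(k)(pi/3)/k! gives each Taylor coefficient.

-sqrt(3)*(v - pi/3)^5/240 + (v - pi/3)^4/48 + sqrt(3)*(v - pi/3)^3/12 - (v - pi/3)^2/4 - sqrt(3)*(v - pi/3)/2 + 1/2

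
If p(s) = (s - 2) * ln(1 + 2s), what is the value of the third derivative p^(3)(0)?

-44

Shift and add copies of the series according to the polynomial's terms.
The coefficient of s^3 in the expansion is -22/3, so p′′′(0) = 3! * (-22/3) = -44.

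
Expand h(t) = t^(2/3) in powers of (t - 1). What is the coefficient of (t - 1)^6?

Differentiate repeatedly and evaluate at the center.

-91/6561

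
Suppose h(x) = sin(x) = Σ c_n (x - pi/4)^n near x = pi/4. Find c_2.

[(x - pi/4)^0] = sqrt(2)/2;  [(x - pi/4)^1] = sqrt(2)/2;  [(x - pi/4)^2] = -sqrt(2)/4.

-sqrt(2)/4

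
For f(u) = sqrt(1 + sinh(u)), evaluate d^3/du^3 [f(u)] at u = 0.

Let u equal the inner series; expand the outer function in u and truncate.
The coefficient of u^3 in the expansion is 7/48, so f′′′(0) = 3! * (7/48) = 7/8.

7/8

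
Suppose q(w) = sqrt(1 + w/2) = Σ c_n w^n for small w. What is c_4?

-5/2048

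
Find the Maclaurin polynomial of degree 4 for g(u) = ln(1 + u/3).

g(0) = 0
g′(0) = 1/3
g′′(0) = -1/9
g′′′(0) = 2/27
g^(4)(0) = -2/27
Dividing each by k! gives the coefficients c_0, ..., c_4.

-u^4/324 + u^3/81 - u^2/18 + u/3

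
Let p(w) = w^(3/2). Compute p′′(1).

The coefficient of (w - 1)^2 in the expansion is 3/8, so p′′(1) = 2! * (3/8) = 3/4.

3/4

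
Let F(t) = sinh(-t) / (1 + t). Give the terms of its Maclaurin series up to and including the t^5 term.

-47*t^5/40 + 7*t^4/6 - 7*t^3/6 + t^2 - t

Expand each factor separately, then convolve coefficients.
F(0) = 0
F′(0) = -1
F′′(0) = 2
F′′′(0) = -7
F^(4)(0) = 28
F^(5)(0) = -141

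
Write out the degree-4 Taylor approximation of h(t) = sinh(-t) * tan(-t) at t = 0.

Take the Cauchy product of the two expansions.
[t^0] = 0;  [t^1] = 0;  [t^2] = 1;  [t^3] = 0;  [t^4] = 1/2.

t^4/2 + t^2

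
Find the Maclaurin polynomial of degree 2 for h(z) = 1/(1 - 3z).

Compute the successive derivatives at the expansion point and divide by k!.
h(0) = 1
h′(0) = 3
h′′(0) = 18

9*z^2 + 3*z + 1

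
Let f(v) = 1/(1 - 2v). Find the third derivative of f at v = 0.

Use the known series and substitute for the argument.
From the series, [v^3] f = 8; multiply by 3! = 6 to get 48.

48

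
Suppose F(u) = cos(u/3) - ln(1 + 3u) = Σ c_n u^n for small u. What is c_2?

40/9

Add the two expansions coefficient-wise.
F(0) = 1
F′(0) = -3
F′′(0) = 80/9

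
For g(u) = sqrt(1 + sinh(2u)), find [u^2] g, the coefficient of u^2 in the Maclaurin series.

-1/2

Compose series: expand the inner function first, then feed it into the outer expansion.
g(0) = 1
g′(0) = 1
g′′(0) = -1
So c_2 = g′′(0)/2! = -1/2.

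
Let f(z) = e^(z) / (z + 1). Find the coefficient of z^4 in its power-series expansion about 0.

3/8

Use 1/(1 - r) = Σ r^k on the denominator, then take the Cauchy product.
So c_4 = f^(4)(0)/4! = 3/8.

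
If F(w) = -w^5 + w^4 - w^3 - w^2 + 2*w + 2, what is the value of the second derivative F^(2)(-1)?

Use the known series and substitute for the argument.
The coefficient of (w + 1)^2 in the expansion is 18, so F′′(-1) = 2! * (18) = 36.

36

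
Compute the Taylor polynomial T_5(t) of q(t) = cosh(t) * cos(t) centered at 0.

Expand each factor separately, then convolve coefficients.
q(0) = 1
q′(0) = 0
q′′(0) = 0
q′′′(0) = 0
q^(4)(0) = -4
q^(5)(0) = 0
Dividing each by k! gives the coefficients c_0, ..., c_5.

1 - t^4/6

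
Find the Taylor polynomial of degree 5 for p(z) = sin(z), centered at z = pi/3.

Use the known series and substitute for the argument.
p(pi/3) = sqrt(3)/2
p′(pi/3) = 1/2
p′′(pi/3) = -sqrt(3)/2
p′′′(pi/3) = -1/2
p^(4)(pi/3) = sqrt(3)/2
p^(5)(pi/3) = 1/2
Dividing each by k! gives the coefficients c_0, ..., c_5.

(z - pi/3)^5/240 + sqrt(3)*(z - pi/3)^4/48 - (z - pi/3)^3/12 - sqrt(3)*(z - pi/3)^2/4 + (z - pi/3)/2 + sqrt(3)/2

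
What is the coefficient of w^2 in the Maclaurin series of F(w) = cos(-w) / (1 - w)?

Expand 1/(denominator) as a geometric series and multiply by the numerator's series.
So c_2 = F′′(0)/2! = 1/2.

1/2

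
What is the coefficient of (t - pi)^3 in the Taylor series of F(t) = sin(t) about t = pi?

1/6

Use the known series and substitute for the argument.
F(pi) = 0
F′(pi) = -1
F′′(pi) = 0
F′′′(pi) = 1
So c_3 = F′′′(pi)/3! = 1/6.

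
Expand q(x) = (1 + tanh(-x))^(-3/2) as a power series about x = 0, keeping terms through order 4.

155*x^4/128 + 27*x^3/16 + 15*x^2/8 + 3*x/2 + 1

Compose series: expand the inner function first, then feed it into the outer expansion.
[x^0] = 1;  [x^1] = 3/2;  [x^2] = 15/8;  [x^3] = 27/16;  [x^4] = 155/128.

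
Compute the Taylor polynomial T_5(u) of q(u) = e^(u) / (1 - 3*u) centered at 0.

Use 1/(1 - r) = Σ r^k on the denominator, then take the Cauchy product.
q(0) = 1
q′(0) = 4
q′′(0) = 25
q′′′(0) = 226
q^(4)(0) = 2713
q^(5)(0) = 40696
Dividing each by k! gives the coefficients c_0, ..., c_5.

5087*u^5/15 + 2713*u^4/24 + 113*u^3/3 + 25*u^2/2 + 4*u + 1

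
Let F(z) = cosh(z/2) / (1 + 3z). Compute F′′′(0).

Expand each factor separately, then convolve coefficients.
The coefficient of z^3 in the expansion is -219/8, so F′′′(0) = 3! * (-219/8) = -657/4.

-657/4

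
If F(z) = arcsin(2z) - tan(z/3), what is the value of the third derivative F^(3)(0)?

Add the two expansions coefficient-wise.
From the series, [z^3] F = 107/81; multiply by 3! = 6 to get 214/27.

214/27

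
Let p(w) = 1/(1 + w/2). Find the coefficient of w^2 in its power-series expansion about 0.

1/4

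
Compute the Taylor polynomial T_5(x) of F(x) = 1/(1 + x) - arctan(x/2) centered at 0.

Combine the two series term by term.

-161*x^5/160 + x^4 - 23*x^3/24 + x^2 - 3*x/2 + 1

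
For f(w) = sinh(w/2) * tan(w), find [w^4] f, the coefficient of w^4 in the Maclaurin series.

Write out both Maclaurin series and multiply, keeping only the needed powers.

3/16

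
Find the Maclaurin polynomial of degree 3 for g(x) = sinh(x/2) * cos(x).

Expand each factor separately, then convolve coefficients.
g(0) = 0
g′(0) = 1/2
g′′(0) = 0
g′′′(0) = -11/8

-11*x^3/48 + x/2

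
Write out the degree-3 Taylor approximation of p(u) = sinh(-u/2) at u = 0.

-u^3/48 - u/2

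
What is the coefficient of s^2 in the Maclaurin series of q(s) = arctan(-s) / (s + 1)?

1

Expand 1/(denominator) as a geometric series and multiply by the numerator's series.
[s^0] = 0;  [s^1] = -1;  [s^2] = 1.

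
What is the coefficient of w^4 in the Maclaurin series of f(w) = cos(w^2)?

-1/2

f(0) = 1
f′(0) = 0
f′′(0) = 0
f′′′(0) = 0
f^(4)(0) = -12
So c_4 = f^(4)(0)/4! = -1/2.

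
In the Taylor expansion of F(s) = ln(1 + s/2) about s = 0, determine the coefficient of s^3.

F(0) = 0
F′(0) = 1/2
F′′(0) = -1/4
F′′′(0) = 1/4
The Taylor polynomial is Σ F^(k)(0)/k! · s^k.

1/24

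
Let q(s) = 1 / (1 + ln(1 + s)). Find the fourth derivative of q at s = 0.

Expand as Σ (-1)^k u^k with u equal to the inner function's series.
From the series, [s^4] q = 11/3; multiply by 4! = 24 to get 88.

88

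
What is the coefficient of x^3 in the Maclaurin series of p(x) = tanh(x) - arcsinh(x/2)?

Add the two expansions coefficient-wise.
p(0) = 0
p′(0) = 1/2
p′′(0) = 0
p′′′(0) = -15/8
So c_3 = p′′′(0)/3! = -5/16.

-5/16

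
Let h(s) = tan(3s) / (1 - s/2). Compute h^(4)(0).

117

Multiply the two series term by term and collect like powers.
The coefficient of s^4 in the expansion is 39/8, so h^(4)(0) = 4! * (39/8) = 117.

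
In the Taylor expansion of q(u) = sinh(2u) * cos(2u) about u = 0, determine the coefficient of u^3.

-8/3

Expand each factor separately, then convolve coefficients.
q(0) = 0
q′(0) = 2
q′′(0) = 0
q′′′(0) = -16
So c_3 = q′′′(0)/3! = -8/3.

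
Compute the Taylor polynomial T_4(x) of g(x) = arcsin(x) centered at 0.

g(0) = 0
g′(0) = 1
g′′(0) = 0
g′′′(0) = 1
g^(4)(0) = 0
The Taylor polynomial is Σ g^(k)(0)/k! · x^k.

x^3/6 + x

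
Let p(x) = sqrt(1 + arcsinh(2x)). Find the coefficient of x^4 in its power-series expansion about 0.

Let u equal the inner series; expand the outer function in u and truncate.
p(0) = 1
p′(0) = 1
p′′(0) = -1
p′′′(0) = -1
p^(4)(0) = 1
Then c_k = p^(k)(0)/k! gives each Taylor coefficient.

1/24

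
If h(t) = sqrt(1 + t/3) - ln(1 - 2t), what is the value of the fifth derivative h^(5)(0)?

Combine the two series term by term.
The coefficient of t^5 in the expansion is 1990691/311040, so h^(5)(0) = 5! * (1990691/311040) = 1990691/2592.

1990691/2592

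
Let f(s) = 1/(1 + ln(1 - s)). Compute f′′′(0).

14

Plug the Maclaurin series of the inner function into that of the outer and collect terms.
From the series, [s^3] f = 7/3; multiply by 3! = 6 to get 14.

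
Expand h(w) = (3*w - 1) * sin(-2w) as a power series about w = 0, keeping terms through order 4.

4*w^4 - 4*w^3/3 - 6*w^2 + 2*w

Multiply each power in the prefactor through the base expansion.
h(0) = 0
h′(0) = 2
h′′(0) = -12
h′′′(0) = -8
h^(4)(0) = 96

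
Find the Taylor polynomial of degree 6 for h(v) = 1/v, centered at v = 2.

[(v - 2)^0] = 1/2;  [(v - 2)^1] = -1/4;  [(v - 2)^2] = 1/8;  [(v - 2)^3] = -1/16;  [(v - 2)^4] = 1/32;  [(v - 2)^5] = -1/64;  [(v - 2)^6] = 1/128.

(v - 2)^6/128 - (v - 2)^5/64 + (v - 2)^4/32 - (v - 2)^3/16 + (v - 2)^2/8 - (v - 2)/4 + 1/2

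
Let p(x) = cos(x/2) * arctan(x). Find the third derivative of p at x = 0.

Take the Cauchy product of the two expansions.
The coefficient of x^3 in the expansion is -11/24, so p′′′(0) = 3! * (-11/24) = -11/4.

-11/4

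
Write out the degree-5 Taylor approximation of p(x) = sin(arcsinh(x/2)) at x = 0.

x^5/192 - x^3/24 + x/2

Substitute the inner expansion into the outer series and collect powers.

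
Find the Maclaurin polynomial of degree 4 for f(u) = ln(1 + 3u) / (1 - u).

Expand each factor separately, then convolve coefficients.
f(0) = 0
f′(0) = 3
f′′(0) = -3
f′′′(0) = 45
f^(4)(0) = -306
Dividing each by k! gives the coefficients c_0, ..., c_4.

-51*u^4/4 + 15*u^3/2 - 3*u^2/2 + 3*u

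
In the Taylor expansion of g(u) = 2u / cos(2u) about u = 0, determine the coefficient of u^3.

4

Write the quotient as an unknown series and match coefficients against numerator = denominator · series.
g(0) = 0
g′(0) = 2
g′′(0) = 0
g′′′(0) = 24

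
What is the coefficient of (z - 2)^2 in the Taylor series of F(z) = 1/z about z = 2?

1/8

F(2) = 1/2
F′(2) = -1/4
F′′(2) = 1/4
So c_2 = F′′(2)/2! = 1/8.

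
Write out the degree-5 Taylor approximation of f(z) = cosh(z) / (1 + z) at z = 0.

-37*z^5/24 + 37*z^4/24 - 3*z^3/2 + 3*z^2/2 - z + 1

Multiply the two series term by term and collect like powers.
f(0) = 1
f′(0) = -1
f′′(0) = 3
f′′′(0) = -9
f^(4)(0) = 37
f^(5)(0) = -185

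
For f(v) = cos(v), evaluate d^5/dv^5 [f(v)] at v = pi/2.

-1

From the series, [(v - pi/2)^5] f = -1/120; multiply by 5! = 120 to get -1.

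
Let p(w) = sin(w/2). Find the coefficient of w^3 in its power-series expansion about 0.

-1/48

Compute the successive derivatives at the expansion point and divide by k!.
[w^0] = 0;  [w^1] = 1/2;  [w^2] = 0;  [w^3] = -1/48.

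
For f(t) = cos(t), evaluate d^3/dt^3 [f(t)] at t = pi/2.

Differentiate repeatedly and evaluate at the center.
The coefficient of (t - pi/2)^3 in the expansion is 1/6, so f′′′(pi/2) = 3! * (1/6) = 1.

1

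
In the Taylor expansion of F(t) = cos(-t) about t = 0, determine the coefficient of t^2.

-1/2

F(0) = 1
F′(0) = 0
F′′(0) = -1
Then c_k = F^(k)(0)/k! gives each Taylor coefficient.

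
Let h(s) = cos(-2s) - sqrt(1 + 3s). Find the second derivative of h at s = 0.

-7/4

Add the two expansions coefficient-wise.
From the series, [s^2] h = -7/8; multiply by 2! = 2 to get -7/4.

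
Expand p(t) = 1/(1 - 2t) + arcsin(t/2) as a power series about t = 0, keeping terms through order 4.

Combine the two series term by term.

16*t^4 + 385*t^3/48 + 4*t^2 + 5*t/2 + 1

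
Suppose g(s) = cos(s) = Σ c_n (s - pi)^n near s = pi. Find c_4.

-1/24

Use the known series and substitute for the argument.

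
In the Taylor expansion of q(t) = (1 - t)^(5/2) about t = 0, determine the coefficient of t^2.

[t^0] = 1;  [t^1] = -5/2;  [t^2] = 15/8.
So c_2 = q′′(0)/2! = 15/8.

15/8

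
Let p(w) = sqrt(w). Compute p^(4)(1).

From the series, [(w - 1)^4] p = -5/128; multiply by 4! = 24 to get -15/16.

-15/16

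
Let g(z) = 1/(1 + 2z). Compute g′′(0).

8

The coefficient of z^2 in the expansion is 4, so g′′(0) = 2! * (4) = 8.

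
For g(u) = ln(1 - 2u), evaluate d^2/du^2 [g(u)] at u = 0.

From the series, [u^2] g = -2; multiply by 2! = 2 to get -4.

-4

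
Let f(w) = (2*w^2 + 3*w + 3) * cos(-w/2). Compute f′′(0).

Distribute the polynomial across the series and collect like powers.
The coefficient of w^2 in the expansion is 13/8, so f′′(0) = 2! * (13/8) = 13/4.

13/4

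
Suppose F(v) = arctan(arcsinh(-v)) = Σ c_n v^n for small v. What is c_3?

Substitute the inner expansion into the outer series and collect powers.
[v^0] = 0;  [v^1] = -1;  [v^2] = 0;  [v^3] = 1/2.
So c_3 = F′′′(0)/3! = 1/2.

1/2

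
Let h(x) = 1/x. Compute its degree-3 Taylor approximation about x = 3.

h(3) = 1/3
h′(3) = -1/9
h′′(3) = 2/27
h′′′(3) = -2/27
Then c_k = h^(k)(3)/k! gives each Taylor coefficient.

-(x - 3)^3/81 + (x - 3)^2/27 - (x - 3)/9 + 1/3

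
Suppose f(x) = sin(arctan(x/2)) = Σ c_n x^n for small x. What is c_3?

-1/16

Compose series: expand the inner function first, then feed it into the outer expansion.
f(0) = 0
f′(0) = 1/2
f′′(0) = 0
f′′′(0) = -3/8
The Taylor polynomial is Σ f^(k)(0)/k! · x^k.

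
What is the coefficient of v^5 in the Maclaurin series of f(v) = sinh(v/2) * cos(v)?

Expand each factor separately, then convolve coefficients.
f(0) = 0
f′(0) = 1/2
f′′(0) = 0
f′′′(0) = -11/8
f^(4)(0) = 0
f^(5)(0) = 41/32

41/3840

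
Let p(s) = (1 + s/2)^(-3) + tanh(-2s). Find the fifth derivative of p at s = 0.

-2363/4

Add the two expansions coefficient-wise.
The coefficient of s^5 in the expansion is -2363/480, so p^(5)(0) = 5! * (-2363/480) = -2363/4.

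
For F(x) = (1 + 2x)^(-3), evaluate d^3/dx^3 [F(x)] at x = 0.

Compute the successive derivatives at the expansion point and divide by k!.
From the series, [x^3] F = -80; multiply by 3! = 6 to get -480.

-480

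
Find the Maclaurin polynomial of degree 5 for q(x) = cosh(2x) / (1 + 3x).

Multiply the two series term by term and collect like powers.
[x^0] = 1;  [x^1] = -3;  [x^2] = 11;  [x^3] = -33;  [x^4] = 299/3;  [x^5] = -299.

-299*x^5 + 299*x^4/3 - 33*x^3 + 11*x^2 - 3*x + 1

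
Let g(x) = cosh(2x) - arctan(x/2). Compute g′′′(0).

Add the two expansions coefficient-wise.
The coefficient of x^3 in the expansion is 1/24, so g′′′(0) = 3! * (1/24) = 1/4.

1/4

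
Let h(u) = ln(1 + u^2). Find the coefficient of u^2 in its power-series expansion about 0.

1

h(0) = 0
h′(0) = 0
h′′(0) = 2
The Taylor polynomial is Σ h^(k)(0)/k! · u^k.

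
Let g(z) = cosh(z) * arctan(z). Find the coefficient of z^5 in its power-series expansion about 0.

3/40

Write out both Maclaurin series and multiply, keeping only the needed powers.
So c_5 = g^(5)(0)/5! = 3/40.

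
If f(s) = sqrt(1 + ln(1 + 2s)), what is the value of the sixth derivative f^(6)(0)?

-22819

Let u equal the inner series; expand the outer function in u and truncate.
The coefficient of s^6 in the expansion is -22819/720, so f^(6)(0) = 6! * (-22819/720) = -22819.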